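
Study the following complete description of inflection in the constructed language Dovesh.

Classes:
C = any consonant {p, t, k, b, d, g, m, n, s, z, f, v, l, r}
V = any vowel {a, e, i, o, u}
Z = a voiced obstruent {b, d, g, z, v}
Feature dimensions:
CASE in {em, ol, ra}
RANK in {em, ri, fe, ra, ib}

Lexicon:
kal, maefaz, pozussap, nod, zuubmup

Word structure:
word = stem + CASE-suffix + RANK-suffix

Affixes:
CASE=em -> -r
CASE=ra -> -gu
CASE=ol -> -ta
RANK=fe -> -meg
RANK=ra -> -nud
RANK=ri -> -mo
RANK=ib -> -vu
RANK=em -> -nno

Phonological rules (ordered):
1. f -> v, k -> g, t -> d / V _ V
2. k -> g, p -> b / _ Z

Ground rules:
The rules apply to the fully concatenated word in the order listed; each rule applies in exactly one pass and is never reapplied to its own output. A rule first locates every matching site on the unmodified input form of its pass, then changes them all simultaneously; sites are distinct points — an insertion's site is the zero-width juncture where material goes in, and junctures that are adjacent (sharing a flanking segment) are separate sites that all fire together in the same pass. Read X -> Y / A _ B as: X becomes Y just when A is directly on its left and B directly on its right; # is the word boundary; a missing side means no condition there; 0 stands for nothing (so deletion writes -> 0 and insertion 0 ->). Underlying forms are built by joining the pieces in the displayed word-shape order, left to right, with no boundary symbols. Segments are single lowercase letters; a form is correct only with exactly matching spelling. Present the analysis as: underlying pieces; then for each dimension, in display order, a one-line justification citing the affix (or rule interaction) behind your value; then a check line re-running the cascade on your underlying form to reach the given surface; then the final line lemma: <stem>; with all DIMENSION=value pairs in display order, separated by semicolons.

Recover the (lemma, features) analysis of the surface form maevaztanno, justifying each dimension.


underlying: maefaz-ta-nno
CASE=ol - signalled by the affix -ta
RANK=em - signalled by the affix -nno
check: maefaztanno -> maevaztanno -> maevaztanno
lemma: maefaz; CASE=ol; RANK=em


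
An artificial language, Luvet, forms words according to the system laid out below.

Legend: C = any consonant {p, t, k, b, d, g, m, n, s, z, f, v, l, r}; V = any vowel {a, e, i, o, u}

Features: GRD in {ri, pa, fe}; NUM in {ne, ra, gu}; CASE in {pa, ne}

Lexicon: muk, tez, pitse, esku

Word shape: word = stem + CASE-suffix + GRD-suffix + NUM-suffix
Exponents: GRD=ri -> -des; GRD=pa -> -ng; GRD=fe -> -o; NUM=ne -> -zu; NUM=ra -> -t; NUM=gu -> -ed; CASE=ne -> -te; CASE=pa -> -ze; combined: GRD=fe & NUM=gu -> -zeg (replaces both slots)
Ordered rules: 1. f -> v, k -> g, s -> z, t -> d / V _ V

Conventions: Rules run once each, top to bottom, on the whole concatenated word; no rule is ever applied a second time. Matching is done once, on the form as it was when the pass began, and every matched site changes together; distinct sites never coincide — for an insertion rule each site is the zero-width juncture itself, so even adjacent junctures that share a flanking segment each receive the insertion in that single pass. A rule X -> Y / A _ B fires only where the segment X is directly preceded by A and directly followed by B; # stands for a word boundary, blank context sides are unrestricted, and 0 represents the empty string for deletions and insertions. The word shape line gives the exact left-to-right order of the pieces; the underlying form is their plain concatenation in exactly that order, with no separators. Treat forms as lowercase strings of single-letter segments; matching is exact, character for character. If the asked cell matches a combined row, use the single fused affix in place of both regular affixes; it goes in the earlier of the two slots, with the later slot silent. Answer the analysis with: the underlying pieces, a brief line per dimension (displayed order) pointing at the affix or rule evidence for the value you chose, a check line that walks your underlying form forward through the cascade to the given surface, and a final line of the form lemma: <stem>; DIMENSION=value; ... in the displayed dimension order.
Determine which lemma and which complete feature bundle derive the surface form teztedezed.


underlying: tez-te-des-ed
GRD=ri - signalled by the affix -des
NUM=gu - signalled by the affix -ed
CASE=ne - signalled by the affix -te
check: teztedesed -> teztedezed
lemma: tez; GRD=ri; NUM=gu; CASE=ne


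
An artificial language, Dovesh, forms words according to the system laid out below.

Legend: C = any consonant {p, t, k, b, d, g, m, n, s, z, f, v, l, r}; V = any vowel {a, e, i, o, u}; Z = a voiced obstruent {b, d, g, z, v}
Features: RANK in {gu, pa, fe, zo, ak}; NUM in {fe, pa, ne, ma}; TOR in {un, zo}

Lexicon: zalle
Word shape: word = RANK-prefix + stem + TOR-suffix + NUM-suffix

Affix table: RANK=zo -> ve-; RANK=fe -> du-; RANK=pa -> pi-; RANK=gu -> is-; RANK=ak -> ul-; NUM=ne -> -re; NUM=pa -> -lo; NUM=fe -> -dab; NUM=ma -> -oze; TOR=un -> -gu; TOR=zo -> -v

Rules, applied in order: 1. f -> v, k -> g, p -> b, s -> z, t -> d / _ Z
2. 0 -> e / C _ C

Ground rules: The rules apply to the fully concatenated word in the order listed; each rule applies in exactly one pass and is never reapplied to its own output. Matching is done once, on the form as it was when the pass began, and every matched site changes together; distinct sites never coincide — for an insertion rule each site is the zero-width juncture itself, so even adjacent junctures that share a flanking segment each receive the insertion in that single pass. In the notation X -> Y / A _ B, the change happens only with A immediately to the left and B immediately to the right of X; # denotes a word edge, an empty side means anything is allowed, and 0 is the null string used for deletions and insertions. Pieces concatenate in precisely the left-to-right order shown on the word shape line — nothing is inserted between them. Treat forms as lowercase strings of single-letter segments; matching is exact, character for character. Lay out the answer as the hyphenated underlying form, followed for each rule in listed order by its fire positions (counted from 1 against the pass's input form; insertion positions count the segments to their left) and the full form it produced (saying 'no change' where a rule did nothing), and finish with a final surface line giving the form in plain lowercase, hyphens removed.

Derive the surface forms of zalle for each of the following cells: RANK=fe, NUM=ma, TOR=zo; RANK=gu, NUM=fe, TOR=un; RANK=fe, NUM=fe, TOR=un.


cell RANK=fe, NUM=ma, TOR=zo:
underlying: du-zalle-v-oze
1. f -> v, k -> g, p -> b, s -> z, t -> d / _ Z: no change
2. 0 -> e / C _ C: inserts after position(s) 5: duzalelevoze
surface: duzalelevoze

cell RANK=gu, NUM=fe, TOR=un:
underlying: is-zalle-gu-dab
1. f -> v, k -> g, p -> b, s -> z, t -> d / _ Z: fires at position(s) 2: izzallegudab
2. 0 -> e / C _ C: inserts after position(s) 2, 5: izezalelegudab
surface: izezalelegudab

cell RANK=fe, NUM=fe, TOR=un:
underlying: du-zalle-gu-dab
1. f -> v, k -> g, p -> b, s -> z, t -> d / _ Z: no change
2. 0 -> e / C _ C: inserts after position(s) 5: duzalelegudab
surface: duzalelegudab


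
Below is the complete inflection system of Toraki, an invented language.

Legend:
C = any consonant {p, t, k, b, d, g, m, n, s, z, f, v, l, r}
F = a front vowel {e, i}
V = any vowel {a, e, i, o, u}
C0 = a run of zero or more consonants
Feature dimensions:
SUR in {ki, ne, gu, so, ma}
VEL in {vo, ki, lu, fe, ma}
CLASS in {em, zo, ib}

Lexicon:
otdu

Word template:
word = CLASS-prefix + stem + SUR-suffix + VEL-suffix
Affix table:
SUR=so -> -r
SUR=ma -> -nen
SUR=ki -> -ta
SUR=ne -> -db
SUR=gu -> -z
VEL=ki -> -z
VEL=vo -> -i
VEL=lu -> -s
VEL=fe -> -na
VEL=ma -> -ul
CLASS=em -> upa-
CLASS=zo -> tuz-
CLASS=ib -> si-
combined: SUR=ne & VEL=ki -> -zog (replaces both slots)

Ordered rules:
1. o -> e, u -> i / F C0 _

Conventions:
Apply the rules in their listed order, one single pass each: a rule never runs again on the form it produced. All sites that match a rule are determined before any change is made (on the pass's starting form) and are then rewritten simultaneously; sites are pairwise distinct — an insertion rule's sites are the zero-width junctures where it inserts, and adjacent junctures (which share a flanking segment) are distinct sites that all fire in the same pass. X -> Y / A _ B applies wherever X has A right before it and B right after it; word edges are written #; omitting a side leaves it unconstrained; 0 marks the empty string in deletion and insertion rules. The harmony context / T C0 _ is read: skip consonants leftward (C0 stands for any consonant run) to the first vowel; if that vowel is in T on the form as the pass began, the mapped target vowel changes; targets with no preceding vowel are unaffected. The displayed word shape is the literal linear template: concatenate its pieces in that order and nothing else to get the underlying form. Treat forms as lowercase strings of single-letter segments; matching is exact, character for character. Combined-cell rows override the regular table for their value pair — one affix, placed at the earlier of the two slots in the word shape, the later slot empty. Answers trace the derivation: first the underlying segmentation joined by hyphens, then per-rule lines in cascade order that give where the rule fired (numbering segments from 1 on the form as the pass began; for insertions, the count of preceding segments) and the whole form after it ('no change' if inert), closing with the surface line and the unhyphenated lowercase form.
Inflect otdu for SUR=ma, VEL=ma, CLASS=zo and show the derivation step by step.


underlying: tuz-otdu-nen-ul
1. o -> e, u -> i / F C0 _: fires at position(s) 11: tuzotdunenil
surface: tuzotdunenil


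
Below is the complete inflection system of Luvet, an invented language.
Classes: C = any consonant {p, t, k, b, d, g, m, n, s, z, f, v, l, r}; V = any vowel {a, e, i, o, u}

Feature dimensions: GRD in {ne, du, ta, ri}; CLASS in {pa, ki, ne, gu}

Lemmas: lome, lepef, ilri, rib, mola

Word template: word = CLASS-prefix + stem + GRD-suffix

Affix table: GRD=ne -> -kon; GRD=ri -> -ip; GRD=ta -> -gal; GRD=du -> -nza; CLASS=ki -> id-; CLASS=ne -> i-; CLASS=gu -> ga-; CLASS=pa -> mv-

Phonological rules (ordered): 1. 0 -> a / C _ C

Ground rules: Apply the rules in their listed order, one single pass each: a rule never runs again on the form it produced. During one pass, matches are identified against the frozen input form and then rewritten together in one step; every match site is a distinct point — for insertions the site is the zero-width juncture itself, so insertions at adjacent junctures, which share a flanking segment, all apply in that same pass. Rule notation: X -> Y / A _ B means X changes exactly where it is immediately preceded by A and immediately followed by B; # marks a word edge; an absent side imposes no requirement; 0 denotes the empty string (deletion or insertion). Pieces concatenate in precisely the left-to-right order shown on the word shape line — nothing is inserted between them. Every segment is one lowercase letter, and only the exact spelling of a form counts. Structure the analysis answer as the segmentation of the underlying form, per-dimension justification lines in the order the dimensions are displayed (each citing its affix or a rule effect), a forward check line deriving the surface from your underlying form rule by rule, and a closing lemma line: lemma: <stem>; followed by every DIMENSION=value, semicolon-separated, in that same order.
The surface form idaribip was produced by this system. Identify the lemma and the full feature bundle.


underlying: id-rib-ip
GRD=ri - signalled by the affix -ip
CLASS=ki - signalled by the affix id-
check: idribip -> idaribip
lemma: rib; GRD=ri; CLASS=ki


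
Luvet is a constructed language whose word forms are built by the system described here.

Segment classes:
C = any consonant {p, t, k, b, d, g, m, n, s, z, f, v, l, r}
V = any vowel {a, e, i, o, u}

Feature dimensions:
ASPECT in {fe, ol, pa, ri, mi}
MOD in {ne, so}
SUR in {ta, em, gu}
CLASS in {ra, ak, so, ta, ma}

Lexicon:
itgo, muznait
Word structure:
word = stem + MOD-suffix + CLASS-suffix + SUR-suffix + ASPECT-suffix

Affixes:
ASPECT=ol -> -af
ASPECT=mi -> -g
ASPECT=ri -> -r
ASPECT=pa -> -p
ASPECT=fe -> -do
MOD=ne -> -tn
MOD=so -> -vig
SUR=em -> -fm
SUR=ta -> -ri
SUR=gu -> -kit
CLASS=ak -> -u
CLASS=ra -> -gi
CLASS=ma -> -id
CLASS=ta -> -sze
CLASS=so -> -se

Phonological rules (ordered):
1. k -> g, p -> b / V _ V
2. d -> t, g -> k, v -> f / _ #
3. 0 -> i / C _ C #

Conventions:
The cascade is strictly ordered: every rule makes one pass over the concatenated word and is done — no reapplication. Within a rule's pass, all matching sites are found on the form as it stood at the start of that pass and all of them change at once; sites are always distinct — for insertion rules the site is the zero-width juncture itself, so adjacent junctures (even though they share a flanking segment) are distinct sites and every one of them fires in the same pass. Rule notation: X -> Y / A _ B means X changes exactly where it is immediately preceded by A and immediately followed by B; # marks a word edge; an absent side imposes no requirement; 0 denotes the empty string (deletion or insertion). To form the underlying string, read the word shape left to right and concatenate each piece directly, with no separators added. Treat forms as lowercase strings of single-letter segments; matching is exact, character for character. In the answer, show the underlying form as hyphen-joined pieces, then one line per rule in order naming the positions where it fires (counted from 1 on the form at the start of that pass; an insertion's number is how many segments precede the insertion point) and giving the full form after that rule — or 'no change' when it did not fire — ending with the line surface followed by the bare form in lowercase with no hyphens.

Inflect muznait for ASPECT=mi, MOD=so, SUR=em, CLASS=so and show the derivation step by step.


underlying: muznait-vig-se-fm-g
1. k -> g, p -> b / V _ V: no change
2. d -> t, g -> k, v -> f / _ #: fires at position(s) 15: muznaitvigsefmk
3. 0 -> i / C _ C #: inserts after position(s) 14: muznaitvigsefmik
surface: muznaitvigsefmik


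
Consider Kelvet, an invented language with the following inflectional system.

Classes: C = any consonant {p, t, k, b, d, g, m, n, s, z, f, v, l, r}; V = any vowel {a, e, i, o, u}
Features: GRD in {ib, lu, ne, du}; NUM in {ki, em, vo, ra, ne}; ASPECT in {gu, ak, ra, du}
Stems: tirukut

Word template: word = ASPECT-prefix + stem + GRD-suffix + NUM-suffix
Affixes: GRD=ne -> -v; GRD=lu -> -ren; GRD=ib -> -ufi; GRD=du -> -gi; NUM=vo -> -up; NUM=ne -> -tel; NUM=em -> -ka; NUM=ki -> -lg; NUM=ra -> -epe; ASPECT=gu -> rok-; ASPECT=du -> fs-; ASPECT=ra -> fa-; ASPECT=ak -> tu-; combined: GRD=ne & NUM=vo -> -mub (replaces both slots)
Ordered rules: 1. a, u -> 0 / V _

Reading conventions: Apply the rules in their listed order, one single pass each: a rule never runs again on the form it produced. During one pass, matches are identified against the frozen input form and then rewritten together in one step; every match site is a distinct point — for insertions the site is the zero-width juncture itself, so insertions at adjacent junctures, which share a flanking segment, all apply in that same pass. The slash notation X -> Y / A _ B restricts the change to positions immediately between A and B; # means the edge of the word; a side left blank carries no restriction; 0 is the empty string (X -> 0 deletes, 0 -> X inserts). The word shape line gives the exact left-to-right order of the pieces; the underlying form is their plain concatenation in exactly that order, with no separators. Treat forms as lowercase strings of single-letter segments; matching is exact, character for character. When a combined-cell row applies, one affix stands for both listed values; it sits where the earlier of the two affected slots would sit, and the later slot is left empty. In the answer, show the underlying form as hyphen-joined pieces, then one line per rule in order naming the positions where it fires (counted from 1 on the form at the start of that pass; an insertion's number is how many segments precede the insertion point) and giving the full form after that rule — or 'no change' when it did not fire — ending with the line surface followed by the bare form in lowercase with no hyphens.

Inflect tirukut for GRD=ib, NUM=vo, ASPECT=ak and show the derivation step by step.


underlying: tu-tirukut-ufi-up
1. a, u -> 0 / V _: fires at position(s) 13: tutirukutufip
surface: tutirukutufip


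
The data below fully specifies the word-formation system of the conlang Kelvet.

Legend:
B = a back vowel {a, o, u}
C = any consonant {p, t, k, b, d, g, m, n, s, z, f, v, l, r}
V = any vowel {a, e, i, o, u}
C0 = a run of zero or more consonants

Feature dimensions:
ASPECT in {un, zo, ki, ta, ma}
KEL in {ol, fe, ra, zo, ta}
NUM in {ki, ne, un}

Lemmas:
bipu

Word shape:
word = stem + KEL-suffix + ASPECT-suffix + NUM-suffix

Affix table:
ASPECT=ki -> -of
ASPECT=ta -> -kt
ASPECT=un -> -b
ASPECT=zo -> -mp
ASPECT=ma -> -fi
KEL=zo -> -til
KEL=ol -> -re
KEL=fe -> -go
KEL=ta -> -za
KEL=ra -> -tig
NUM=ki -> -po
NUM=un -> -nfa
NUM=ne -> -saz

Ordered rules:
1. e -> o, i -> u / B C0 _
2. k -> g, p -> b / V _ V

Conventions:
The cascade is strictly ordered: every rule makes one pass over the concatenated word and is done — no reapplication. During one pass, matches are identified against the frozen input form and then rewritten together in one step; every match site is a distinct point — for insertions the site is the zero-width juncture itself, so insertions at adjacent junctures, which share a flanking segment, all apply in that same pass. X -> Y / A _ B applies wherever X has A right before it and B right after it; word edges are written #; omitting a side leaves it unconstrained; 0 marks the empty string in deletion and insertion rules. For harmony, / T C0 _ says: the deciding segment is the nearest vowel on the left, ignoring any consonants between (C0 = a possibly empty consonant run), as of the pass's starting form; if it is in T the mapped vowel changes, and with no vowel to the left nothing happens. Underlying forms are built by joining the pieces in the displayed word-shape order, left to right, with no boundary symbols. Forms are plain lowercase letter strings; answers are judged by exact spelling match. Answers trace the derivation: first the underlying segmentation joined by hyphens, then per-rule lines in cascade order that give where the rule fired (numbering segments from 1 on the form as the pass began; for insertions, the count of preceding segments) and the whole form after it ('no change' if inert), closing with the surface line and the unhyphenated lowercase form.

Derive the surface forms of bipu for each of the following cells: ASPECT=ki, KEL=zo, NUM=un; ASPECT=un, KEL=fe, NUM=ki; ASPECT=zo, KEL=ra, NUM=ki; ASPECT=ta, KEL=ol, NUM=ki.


cell ASPECT=ki, KEL=zo, NUM=un:
underlying: bipu-til-of-nfa
1. e -> o, i -> u / B C0 _: fires at position(s) 6: biputulofnfa
2. k -> g, p -> b / V _ V: fires at position(s) 3: bibutulofnfa
surface: bibutulofnfa

cell ASPECT=un, KEL=fe, NUM=ki:
underlying: bipu-go-b-po
1. e -> o, i -> u / B C0 _: no change
2. k -> g, p -> b / V _ V: fires at position(s) 3: bibugobpo
surface: bibugobpo

cell ASPECT=zo, KEL=ra, NUM=ki:
underlying: bipu-tig-mp-po
1. e -> o, i -> u / B C0 _: fires at position(s) 6: biputugmppo
2. k -> g, p -> b / V _ V: fires at position(s) 3: bibutugmppo
surface: bibutugmppo

cell ASPECT=ta, KEL=ol, NUM=ki:
underlying: bipu-re-kt-po
1. e -> o, i -> u / B C0 _: fires at position(s) 6: bipuroktpo
2. k -> g, p -> b / V _ V: fires at position(s) 3: biburoktpo
surface: biburoktpo


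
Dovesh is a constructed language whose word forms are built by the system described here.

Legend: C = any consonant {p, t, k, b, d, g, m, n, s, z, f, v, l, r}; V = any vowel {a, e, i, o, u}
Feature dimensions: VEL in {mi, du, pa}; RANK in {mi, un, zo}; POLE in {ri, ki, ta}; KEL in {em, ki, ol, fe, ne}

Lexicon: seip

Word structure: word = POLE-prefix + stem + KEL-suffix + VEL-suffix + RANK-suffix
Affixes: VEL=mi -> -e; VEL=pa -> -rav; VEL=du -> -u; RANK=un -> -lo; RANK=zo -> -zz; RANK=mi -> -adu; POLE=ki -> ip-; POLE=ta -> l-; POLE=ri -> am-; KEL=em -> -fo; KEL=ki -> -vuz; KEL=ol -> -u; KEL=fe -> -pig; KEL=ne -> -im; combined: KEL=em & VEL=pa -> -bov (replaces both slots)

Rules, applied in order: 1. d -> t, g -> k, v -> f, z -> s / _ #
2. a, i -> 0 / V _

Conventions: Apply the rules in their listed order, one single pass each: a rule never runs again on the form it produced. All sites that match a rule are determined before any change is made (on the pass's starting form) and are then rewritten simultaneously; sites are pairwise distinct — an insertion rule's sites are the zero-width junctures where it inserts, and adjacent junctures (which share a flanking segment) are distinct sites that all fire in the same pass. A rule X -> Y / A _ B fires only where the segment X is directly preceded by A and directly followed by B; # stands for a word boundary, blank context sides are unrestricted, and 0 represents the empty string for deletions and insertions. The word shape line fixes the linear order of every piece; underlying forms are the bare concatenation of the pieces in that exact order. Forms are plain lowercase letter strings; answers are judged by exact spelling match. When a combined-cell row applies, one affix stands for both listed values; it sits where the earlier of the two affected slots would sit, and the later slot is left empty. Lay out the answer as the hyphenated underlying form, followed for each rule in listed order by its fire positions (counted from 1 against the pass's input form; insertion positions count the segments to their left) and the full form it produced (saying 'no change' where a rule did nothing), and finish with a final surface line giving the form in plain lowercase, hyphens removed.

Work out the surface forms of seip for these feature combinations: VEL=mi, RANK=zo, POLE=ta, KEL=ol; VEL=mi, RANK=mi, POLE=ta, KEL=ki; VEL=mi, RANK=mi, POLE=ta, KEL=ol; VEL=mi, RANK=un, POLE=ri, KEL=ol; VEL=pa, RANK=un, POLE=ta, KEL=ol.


cell VEL=mi, RANK=zo, POLE=ta, KEL=ol:
underlying: l-seip-u-e-zz
1. d -> t, g -> k, v -> f, z -> s / _ #: fires at position(s) 9: lseipuezs
2. a, i -> 0 / V _: fires at position(s) 4: lsepuezs
surface: lsepuezs

cell VEL=mi, RANK=mi, POLE=ta, KEL=ki:
underlying: l-seip-vuz-e-adu
1. d -> t, g -> k, v -> f, z -> s / _ #: no change
2. a, i -> 0 / V _: fires at position(s) 4, 10: lsepvuzedu
surface: lsepvuzedu

cell VEL=mi, RANK=mi, POLE=ta, KEL=ol:
underlying: l-seip-u-e-adu
1. d -> t, g -> k, v -> f, z -> s / _ #: no change
2. a, i -> 0 / V _: fires at position(s) 4, 8: lsepuedu
surface: lsepuedu

cell VEL=mi, RANK=un, POLE=ri, KEL=ol:
underlying: am-seip-u-e-lo
1. d -> t, g -> k, v -> f, z -> s / _ #: no change
2. a, i -> 0 / V _: fires at position(s) 5: amsepuelo
surface: amsepuelo

cell VEL=pa, RANK=un, POLE=ta, KEL=ol:
underlying: l-seip-u-rav-lo
1. d -> t, g -> k, v -> f, z -> s / _ #: no change
2. a, i -> 0 / V _: fires at position(s) 4: lsepuravlo
surface: lsepuravlo


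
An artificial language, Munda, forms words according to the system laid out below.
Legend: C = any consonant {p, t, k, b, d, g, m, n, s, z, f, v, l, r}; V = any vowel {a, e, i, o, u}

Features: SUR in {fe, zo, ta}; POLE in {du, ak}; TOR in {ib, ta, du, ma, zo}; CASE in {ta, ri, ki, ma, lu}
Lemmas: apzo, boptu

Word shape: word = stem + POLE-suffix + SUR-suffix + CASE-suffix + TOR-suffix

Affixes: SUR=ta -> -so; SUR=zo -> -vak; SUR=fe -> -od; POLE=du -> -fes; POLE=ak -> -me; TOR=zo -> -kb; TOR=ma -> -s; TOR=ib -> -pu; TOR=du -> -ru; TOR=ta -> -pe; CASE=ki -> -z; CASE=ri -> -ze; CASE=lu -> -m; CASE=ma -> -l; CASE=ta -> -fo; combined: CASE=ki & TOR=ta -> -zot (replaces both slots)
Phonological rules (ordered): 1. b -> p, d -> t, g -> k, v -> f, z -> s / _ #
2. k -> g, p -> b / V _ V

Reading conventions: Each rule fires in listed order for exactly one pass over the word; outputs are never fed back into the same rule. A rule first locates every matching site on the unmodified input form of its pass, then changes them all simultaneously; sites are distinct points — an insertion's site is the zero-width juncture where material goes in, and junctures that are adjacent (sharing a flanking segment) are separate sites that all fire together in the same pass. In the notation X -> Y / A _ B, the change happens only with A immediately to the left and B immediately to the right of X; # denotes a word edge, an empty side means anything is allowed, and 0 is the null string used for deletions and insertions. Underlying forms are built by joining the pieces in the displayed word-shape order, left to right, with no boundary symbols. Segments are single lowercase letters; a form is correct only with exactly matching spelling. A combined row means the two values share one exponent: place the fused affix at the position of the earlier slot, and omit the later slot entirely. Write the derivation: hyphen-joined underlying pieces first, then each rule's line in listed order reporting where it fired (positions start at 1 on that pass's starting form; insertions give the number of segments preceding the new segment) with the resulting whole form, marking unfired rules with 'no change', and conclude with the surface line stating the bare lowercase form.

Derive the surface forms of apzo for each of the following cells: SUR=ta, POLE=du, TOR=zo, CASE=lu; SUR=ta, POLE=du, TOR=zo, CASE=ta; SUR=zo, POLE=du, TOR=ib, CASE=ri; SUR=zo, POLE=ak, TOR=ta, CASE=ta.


cell SUR=ta, POLE=du, TOR=zo, CASE=lu:
underlying: apzo-fes-so-m-kb
1. b -> p, d -> t, g -> k, v -> f, z -> s / _ #: fires at position(s) 12: apzofessomkp
2. k -> g, p -> b / V _ V: no change
surface: apzofessomkp

cell SUR=ta, POLE=du, TOR=zo, CASE=ta:
underlying: apzo-fes-so-fo-kb
1. b -> p, d -> t, g -> k, v -> f, z -> s / _ #: fires at position(s) 13: apzofessofokp
2. k -> g, p -> b / V _ V: no change
surface: apzofessofokp

cell SUR=zo, POLE=du, TOR=ib, CASE=ri:
underlying: apzo-fes-vak-ze-pu
1. b -> p, d -> t, g -> k, v -> f, z -> s / _ #: no change
2. k -> g, p -> b / V _ V: fires at position(s) 13: apzofesvakzebu
surface: apzofesvakzebu

cell SUR=zo, POLE=ak, TOR=ta, CASE=ta:
underlying: apzo-me-vak-fo-pe
1. b -> p, d -> t, g -> k, v -> f, z -> s / _ #: no change
2. k -> g, p -> b / V _ V: fires at position(s) 12: apzomevakfobe
surface: apzomevakfobe


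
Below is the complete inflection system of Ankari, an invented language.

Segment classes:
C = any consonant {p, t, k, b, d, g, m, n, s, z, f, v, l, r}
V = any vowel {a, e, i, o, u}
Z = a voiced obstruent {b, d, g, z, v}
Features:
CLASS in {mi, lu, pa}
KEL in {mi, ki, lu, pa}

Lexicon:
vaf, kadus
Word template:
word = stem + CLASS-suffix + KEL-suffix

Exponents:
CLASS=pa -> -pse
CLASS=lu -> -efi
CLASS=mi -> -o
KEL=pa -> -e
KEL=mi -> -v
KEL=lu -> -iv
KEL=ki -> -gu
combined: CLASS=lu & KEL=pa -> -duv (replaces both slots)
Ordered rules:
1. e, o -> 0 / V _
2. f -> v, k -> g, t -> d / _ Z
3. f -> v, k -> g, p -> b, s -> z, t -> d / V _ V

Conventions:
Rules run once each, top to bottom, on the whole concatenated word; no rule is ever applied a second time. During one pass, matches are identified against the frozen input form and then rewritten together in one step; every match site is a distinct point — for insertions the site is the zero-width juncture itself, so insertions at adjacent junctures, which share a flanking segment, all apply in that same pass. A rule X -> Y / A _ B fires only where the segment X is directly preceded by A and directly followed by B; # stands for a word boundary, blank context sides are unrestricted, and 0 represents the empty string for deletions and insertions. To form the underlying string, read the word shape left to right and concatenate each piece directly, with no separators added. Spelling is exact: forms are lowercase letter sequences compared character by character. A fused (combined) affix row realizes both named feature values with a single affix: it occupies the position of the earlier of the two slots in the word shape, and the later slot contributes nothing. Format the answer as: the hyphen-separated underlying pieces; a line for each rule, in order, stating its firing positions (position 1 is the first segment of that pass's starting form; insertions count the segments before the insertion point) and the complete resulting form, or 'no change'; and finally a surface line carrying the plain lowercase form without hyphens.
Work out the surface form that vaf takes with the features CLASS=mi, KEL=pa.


underlying: vaf-o-e
1. e, o -> 0 / V _: fires at position(s) 5: vafo
2. f -> v, k -> g, t -> d / _ Z: no change
3. f -> v, k -> g, p -> b, s -> z, t -> d / V _ V: fires at position(s) 3: vavo
surface: vavo


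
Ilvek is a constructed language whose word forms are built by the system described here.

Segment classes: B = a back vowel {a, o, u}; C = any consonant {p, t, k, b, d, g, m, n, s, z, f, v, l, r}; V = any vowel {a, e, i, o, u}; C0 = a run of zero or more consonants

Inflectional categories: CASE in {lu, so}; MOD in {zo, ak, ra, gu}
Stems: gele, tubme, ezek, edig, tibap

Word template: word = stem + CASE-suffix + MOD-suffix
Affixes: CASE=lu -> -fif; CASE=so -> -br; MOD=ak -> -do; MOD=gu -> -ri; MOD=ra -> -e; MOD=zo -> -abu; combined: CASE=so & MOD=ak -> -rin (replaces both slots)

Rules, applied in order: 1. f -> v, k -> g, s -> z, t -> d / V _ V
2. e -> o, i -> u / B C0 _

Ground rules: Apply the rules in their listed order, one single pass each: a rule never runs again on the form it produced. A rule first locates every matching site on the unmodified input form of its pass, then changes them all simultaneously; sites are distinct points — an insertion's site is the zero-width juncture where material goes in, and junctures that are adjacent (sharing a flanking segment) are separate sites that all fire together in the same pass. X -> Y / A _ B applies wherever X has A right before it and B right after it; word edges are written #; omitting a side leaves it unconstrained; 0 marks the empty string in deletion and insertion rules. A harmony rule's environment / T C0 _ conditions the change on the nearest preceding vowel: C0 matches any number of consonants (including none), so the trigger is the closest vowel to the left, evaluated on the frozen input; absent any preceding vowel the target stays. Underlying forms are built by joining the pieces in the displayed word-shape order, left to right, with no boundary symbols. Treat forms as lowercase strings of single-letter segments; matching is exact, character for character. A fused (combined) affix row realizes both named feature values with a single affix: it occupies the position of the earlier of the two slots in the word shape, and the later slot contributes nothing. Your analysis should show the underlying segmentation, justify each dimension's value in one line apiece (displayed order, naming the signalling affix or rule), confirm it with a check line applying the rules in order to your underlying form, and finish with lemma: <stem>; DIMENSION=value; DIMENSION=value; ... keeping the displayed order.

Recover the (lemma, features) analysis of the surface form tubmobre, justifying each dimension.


underlying: tubme-br-e
CASE=so - signalled by the affix -br
MOD=ra - signalled by the affix -e
check: tubmebre -> tubmebre -> tubmobre
lemma: tubme; CASE=so; MOD=ra


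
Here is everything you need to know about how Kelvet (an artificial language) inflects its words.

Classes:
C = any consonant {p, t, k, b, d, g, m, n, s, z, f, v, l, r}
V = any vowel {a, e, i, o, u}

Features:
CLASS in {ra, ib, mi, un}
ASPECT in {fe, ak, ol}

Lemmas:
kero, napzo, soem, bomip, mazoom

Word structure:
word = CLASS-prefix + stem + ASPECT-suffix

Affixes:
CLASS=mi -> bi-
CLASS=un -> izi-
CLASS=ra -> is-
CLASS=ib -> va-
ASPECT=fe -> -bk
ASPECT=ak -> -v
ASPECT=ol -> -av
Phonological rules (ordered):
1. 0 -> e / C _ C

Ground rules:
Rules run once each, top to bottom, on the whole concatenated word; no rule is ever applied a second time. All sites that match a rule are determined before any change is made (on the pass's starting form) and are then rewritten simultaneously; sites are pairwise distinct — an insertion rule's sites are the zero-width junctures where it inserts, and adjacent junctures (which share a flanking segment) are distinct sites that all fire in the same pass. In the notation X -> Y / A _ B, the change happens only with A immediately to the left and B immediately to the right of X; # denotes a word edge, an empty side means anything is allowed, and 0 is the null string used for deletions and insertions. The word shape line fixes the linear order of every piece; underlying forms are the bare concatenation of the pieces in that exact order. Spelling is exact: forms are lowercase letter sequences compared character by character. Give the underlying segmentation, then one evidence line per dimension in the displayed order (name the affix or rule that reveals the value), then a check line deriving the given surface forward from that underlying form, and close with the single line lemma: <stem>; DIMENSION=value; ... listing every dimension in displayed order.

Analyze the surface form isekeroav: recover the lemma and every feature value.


underlying: is-kero-av
CLASS=ra - signalled by the affix is-
ASPECT=ol - signalled by the affix -av
check: iskeroav -> isekeroav
lemma: kero; CLASS=ra; ASPECT=ol


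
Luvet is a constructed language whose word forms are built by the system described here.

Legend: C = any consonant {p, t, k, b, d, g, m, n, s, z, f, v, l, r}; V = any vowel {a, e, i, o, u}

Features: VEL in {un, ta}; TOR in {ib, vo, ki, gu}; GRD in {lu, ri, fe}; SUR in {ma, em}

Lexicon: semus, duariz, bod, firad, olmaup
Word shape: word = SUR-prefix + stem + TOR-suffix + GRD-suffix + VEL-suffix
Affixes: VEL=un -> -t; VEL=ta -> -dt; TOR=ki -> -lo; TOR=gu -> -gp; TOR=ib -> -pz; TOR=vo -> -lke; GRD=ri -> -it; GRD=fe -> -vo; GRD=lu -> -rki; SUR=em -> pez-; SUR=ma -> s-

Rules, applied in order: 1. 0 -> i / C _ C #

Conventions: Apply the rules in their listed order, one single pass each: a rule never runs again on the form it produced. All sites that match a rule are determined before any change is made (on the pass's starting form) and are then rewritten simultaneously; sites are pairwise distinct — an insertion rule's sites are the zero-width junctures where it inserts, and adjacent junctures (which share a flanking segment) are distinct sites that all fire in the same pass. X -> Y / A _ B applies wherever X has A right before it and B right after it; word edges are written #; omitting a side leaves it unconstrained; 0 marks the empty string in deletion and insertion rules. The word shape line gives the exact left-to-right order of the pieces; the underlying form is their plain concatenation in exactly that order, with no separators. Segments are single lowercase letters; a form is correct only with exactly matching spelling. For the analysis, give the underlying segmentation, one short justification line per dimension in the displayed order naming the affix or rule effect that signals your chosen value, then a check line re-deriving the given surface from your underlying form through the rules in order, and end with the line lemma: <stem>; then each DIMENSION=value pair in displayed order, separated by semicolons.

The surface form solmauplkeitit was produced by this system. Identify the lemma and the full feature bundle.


underlying: s-olmaup-lke-it-t
VEL=un - signalled by the affix -t
TOR=vo - signalled by the affix -lke
GRD=ri - signalled by the affix -it
SUR=ma - signalled by the affix s-
check: solmauplkeitt -> solmauplkeitit
lemma: olmaup; VEL=un; TOR=vo; GRD=ri; SUR=ma


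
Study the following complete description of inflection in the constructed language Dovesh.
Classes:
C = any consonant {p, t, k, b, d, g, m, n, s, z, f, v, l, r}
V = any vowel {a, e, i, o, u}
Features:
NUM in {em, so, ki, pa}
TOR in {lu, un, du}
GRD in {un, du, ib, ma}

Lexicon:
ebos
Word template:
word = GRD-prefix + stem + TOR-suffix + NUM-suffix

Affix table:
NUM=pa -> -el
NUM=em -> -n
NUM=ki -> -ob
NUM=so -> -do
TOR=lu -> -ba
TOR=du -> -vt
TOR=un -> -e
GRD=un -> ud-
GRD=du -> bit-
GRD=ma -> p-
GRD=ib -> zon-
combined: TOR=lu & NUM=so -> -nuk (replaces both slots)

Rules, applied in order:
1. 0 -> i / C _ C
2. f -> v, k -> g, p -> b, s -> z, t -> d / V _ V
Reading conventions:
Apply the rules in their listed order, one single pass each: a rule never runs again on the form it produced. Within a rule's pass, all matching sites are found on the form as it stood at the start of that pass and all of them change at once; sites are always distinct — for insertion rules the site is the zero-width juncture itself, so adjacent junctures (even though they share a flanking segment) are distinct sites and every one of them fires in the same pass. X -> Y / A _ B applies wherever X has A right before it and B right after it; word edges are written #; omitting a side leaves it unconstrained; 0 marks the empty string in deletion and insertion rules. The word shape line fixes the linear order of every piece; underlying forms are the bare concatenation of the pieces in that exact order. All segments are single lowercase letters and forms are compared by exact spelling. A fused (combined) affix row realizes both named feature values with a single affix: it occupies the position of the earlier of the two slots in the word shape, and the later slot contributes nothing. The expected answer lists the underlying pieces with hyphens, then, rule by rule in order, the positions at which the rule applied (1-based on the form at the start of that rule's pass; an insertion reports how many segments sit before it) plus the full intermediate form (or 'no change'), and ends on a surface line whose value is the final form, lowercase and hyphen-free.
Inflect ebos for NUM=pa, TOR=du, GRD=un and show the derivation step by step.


underlying: ud-ebos-vt-el
1. 0 -> i / C _ C: inserts after position(s) 6, 7: udebosivitel
2. f -> v, k -> g, p -> b, s -> z, t -> d / V _ V: fires at position(s) 6, 10: udebozividel
surface: udebozividel


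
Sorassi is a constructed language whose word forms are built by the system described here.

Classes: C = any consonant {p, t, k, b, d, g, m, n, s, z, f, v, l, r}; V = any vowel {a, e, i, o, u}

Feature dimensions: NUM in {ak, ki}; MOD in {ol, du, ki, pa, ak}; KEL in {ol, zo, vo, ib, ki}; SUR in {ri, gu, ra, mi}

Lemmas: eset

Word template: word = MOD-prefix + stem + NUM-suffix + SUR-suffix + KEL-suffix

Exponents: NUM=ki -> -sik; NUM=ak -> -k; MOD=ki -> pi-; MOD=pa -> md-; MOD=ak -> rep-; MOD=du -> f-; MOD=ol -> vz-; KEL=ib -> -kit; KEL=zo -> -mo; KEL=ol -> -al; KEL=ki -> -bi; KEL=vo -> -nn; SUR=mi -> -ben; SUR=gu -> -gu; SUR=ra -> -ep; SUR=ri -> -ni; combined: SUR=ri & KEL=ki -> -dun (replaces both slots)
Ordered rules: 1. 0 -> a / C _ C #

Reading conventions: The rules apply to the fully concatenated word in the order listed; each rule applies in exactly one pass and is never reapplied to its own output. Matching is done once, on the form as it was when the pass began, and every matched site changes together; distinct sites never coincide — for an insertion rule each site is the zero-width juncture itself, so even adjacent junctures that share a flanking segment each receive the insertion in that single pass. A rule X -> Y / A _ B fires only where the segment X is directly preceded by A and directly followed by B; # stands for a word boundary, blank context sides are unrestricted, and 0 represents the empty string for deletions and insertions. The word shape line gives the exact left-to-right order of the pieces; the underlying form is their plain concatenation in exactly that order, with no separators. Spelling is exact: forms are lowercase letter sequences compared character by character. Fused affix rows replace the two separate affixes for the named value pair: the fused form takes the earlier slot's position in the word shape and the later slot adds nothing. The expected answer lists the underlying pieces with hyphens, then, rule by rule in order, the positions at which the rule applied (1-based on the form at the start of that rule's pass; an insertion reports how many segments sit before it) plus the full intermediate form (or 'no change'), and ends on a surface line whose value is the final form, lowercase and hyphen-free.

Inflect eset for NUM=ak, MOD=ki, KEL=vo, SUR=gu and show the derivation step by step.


underlying: pi-eset-k-gu-nn
1. 0 -> a / C _ C #: inserts after position(s) 10: piesetkgunan
surface: piesetkgunan
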